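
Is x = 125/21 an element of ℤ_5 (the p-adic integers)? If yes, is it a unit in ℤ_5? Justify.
x ∈ ℤ_5 but not a unit; v_5(x) = 3 > 0

ℤ_5 = {x ∈ ℚ_5 : v_5(x) ≥ 0} and ℤ_5^× = {x ∈ ℤ_5 : v_5(x) = 0}. Here v_5(125/21) = v_5(num) − v_5(den) = 3; compare against these criteria.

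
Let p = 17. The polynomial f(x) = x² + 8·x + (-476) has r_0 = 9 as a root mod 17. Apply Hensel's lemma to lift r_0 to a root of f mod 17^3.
r_2 = 2678 (mod 4913)

Hensel: r_{i+1} = r_i − f(r_i)·(f′(r_i))^{-1} mod 17^{i+2}, f′(x) = 2x + 8. Iterate:
  r_0 = 9 (mod 17)
  r_1 = 77 (mod 289)
  r_2 = 2678 (mod 4913)
Final: r = 2678 satisfies f(r) ≡ 0 mod 17^3.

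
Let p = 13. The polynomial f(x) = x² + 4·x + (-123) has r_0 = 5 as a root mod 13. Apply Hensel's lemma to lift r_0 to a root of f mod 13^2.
r_1 = 83 (mod 169)

Hensel: r_{i+1} = r_i − f(r_i)·(f′(r_i))^{-1} mod 13^{i+2}, f′(x) = 2x + 4. Iterate:
  r_0 = 5 (mod 13)
  r_1 = 83 (mod 169)
Final: r = 83 satisfies f(r) ≡ 0 mod 13^2.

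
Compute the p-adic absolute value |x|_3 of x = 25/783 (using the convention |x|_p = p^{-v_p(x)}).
|25/783|_3 = 27

Step 1 — compute v_3(x) by factoring powers of 3 out of the numerator and denominator: v_3(25/783) = -3. Step 2 — apply |x|_p = p^{-v_p(x)} = 3^{3} = 27.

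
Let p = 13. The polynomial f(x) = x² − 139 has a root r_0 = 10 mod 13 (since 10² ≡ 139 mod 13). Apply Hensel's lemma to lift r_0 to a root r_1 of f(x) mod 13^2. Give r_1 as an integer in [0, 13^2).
r_1 = 88 (mod 169)

Hensel's recurrence: r_{i+1} = r_i − f(r_i)·(f′(r_i))^{-1} mod 13^{i+2}, with f′(x) = 2x. Iterate:
  r_0 = 10 (mod 13)
  r_1 = 88 (mod 169)
Final: r_1 = 88, and one checks f(r_1) ≡ 0 mod 13^2.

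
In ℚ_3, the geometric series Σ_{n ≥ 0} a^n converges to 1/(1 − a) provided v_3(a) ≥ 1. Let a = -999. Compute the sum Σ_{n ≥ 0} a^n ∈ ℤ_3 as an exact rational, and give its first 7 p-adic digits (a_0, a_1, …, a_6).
Σ a^n = 1/(1 − a) = 1/1000;  first 7 digits = (1, 0, 0, 2, 2, 1, 2)

v_3(a) = 3 ≥ 1, so the series converges in ℤ_3 to 1/(1 − a) = 1/(1 − (-999)) = 1/1000. Expand this rational in ℤ_3: compute digits iteratively via d_i = x_i mod 3, x_{i+1} = (x_i − d_i)/3. The first 7 digits are (1, 0, 0, 2, 2, 1, 2).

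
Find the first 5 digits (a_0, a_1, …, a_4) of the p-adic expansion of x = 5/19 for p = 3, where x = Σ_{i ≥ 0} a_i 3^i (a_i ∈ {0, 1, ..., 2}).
(a_0, …, a_4) = (2, 1, 2, 2, 0)

v_3(5/19) = 0 (numerator and denominator both coprime to 3), so x ∈ ℤ_3^×. Compute digits iteratively via a_i = x_i mod 3, x_{i+1} = (x_i − a_i)/3, with x_0 = x:
  x_0 = 5/19;  a_0 = 2;  x_1 = (x_0 − 2)/3 = -11/19
  x_1 = -11/19;  a_1 = 1;  x_2 = (x_1 − 1)/3 = -10/19
  x_2 = -10/19;  a_2 = 2;  x_3 = (x_2 − 2)/3 = -16/19
  x_3 = -16/19;  a_3 = 2;  x_4 = (x_3 − 2)/3 = -18/19
  x_4 = -18/19;  a_4 = 0;  x_5 = (x_4 − 0)/3 = -6/19
Digits: (2, 1, 2, 2, 0).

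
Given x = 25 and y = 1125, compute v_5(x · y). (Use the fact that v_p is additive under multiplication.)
v_5(28125) = 5

v_p(x) = 2 (factor: 25 = 5^2 · 1); v_p(y) = 3 (factor: 1125 = 5^3 · 9). Additivity: v_p(xy) = v_p(x) + v_p(y) = 2 + 3 = 5. (Direct check: xy = 28125 = 5^5 · (9).)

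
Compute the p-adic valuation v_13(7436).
v_13(7436) = 2

v_13(n) is the largest exponent k such that 13^k divides n. Factor out: 7436 = 13^2 · 44. (Sign doesn't affect v_p.) So v_13(7436) = 2.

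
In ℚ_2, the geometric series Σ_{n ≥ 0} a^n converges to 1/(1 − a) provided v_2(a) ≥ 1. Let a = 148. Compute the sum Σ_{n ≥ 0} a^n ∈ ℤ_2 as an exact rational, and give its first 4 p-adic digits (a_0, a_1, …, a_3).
Σ a^n = 1/(1 − a) = -1/147;  first 4 digits = (1, 0, 1, 0)

v_2(a) = 2 ≥ 1, so the series converges in ℤ_2 to 1/(1 − a) = 1/(1 − 148) = -1/147. Expand this rational in ℤ_2: compute digits iteratively via d_i = x_i mod 2, x_{i+1} = (x_i − d_i)/2. The first 4 digits are (1, 0, 1, 0).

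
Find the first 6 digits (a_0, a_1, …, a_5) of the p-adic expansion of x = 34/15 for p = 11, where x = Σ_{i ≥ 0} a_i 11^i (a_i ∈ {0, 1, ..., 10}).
(a_0, …, a_5) = (3, 8, 0, 8, 0, 8)

v_11(34/15) = 0 (numerator and denominator both coprime to 11), so x ∈ ℤ_11^×. Compute digits iteratively via a_i = x_i mod 11, x_{i+1} = (x_i − a_i)/11, with x_0 = x:
  x_0 = 34/15;  a_0 = 3;  x_1 = (x_0 − 3)/11 = -1/15
  x_1 = -1/15;  a_1 = 8;  x_2 = (x_1 − 8)/11 = -11/15
  x_2 = -11/15;  a_2 = 0;  x_3 = (x_2 − 0)/11 = -1/15
  x_3 = -1/15;  a_3 = 8;  x_4 = (x_3 − 8)/11 = -11/15
  x_4 = -11/15;  a_4 = 0;  x_5 = (x_4 − 0)/11 = -1/15
  x_5 = -1/15;  a_5 = 8;  x_6 = (x_5 − 8)/11 = -11/15
Digits: (3, 8, 0, 8, 0, 8).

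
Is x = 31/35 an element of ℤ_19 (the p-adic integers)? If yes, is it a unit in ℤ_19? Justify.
x ∈ ℤ_19^× (unit); v_19(x) = 0

ℤ_19 = {x ∈ ℚ_19 : v_19(x) ≥ 0} and ℤ_19^× = {x ∈ ℤ_19 : v_19(x) = 0}. Here v_19(31/35) = v_19(num) − v_19(den) = 0; compare against these criteria.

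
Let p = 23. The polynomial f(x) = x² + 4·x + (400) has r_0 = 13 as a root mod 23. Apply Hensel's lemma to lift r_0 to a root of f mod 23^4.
r_3 = 90610 (mod 279841)

Hensel: r_{i+1} = r_i − f(r_i)·(f′(r_i))^{-1} mod 23^{i+2}, f′(x) = 2x + 4. Iterate:
  r_0 = 13 (mod 23)
  r_1 = 151 (mod 529)
  r_2 = 5441 (mod 12167)
  r_3 = 90610 (mod 279841)
Final: r = 90610 satisfies f(r) ≡ 0 mod 23^4.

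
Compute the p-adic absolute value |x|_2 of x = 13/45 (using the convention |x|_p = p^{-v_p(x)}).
|13/45|_2 = 1

Step 1 — compute v_2(x) by factoring powers of 2 out of the numerator and denominator: v_2(13/45) = 0. Step 2 — apply |x|_p = p^{-v_p(x)} = 2^{0} = 1.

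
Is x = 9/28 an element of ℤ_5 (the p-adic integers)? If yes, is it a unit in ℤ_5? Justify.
x ∈ ℤ_5^× (unit); v_5(x) = 0

ℤ_5 = {x ∈ ℚ_5 : v_5(x) ≥ 0} and ℤ_5^× = {x ∈ ℤ_5 : v_5(x) = 0}. Here v_5(9/28) = v_5(num) − v_5(den) = 0; compare against these criteria.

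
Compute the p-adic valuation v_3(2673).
v_3(2673) = 5

v_3(n) is the largest exponent k such that 3^k divides n. Factor out: 2673 = 3^5 · 11. (Sign doesn't affect v_p.) So v_3(2673) = 5.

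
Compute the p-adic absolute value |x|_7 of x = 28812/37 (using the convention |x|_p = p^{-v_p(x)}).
|28812/37|_7 = 1/2401

Step 1 — compute v_7(x) by factoring powers of 7 out of the numerator and denominator: v_7(28812/37) = 4. Step 2 — apply |x|_p = p^{-v_p(x)} = 7^{-4} = 1/2401.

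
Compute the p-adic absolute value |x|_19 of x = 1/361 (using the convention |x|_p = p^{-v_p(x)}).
|1/361|_19 = 361

Step 1 — compute v_19(x) by factoring powers of 19 out of the numerator and denominator: v_19(1/361) = -2. Step 2 — apply |x|_p = p^{-v_p(x)} = 19^{2} = 361.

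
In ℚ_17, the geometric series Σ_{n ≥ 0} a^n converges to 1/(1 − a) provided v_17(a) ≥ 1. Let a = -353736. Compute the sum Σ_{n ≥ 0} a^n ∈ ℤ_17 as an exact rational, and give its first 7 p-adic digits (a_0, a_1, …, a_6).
Σ a^n = 1/(1 − a) = 1/353737;  first 7 digits = (1, 0, 0, 13, 12, 16, 15)

v_17(a) = 3 ≥ 1, so the series converges in ℤ_17 to 1/(1 − a) = 1/(1 − (-353736)) = 1/353737. Expand this rational in ℤ_17: compute digits iteratively via d_i = x_i mod 17, x_{i+1} = (x_i − d_i)/17. The first 7 digits are (1, 0, 0, 13, 12, 16, 15).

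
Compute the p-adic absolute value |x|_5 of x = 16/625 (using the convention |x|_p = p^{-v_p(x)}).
|16/625|_5 = 625

Step 1 — compute v_5(x) by factoring powers of 5 out of the numerator and denominator: v_5(16/625) = -4. Step 2 — apply |x|_p = p^{-v_p(x)} = 5^{4} = 625.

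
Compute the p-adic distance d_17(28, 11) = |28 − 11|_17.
d_17(28, 11) = 1/17

Step 1 — x − y = 28 − 11 = 17. Step 2 — v_17(17) = 1 (factor: 17 = (17^1 · 1); the sign does not affect v_p). Step 3 — |x − y|_17 = 17^{-1} = 1/17.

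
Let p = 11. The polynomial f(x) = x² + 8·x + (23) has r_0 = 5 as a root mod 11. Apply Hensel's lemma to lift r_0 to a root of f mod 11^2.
r_1 = 27 (mod 121)

Hensel: r_{i+1} = r_i − f(r_i)·(f′(r_i))^{-1} mod 11^{i+2}, f′(x) = 2x + 8. Iterate:
  r_0 = 5 (mod 11)
  r_1 = 27 (mod 121)
Final: r = 27 satisfies f(r) ≡ 0 mod 11^2.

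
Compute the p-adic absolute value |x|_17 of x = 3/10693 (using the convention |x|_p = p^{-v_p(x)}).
|3/10693|_17 = 289

Step 1 — compute v_17(x) by factoring powers of 17 out of the numerator and denominator: v_17(3/10693) = -2. Step 2 — apply |x|_p = p^{-v_p(x)} = 17^{2} = 289.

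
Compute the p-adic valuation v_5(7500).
v_5(7500) = 4

v_5(n) is the largest exponent k such that 5^k divides n. Factor out: 7500 = 5^4 · 12. (Sign doesn't affect v_p.) So v_5(7500) = 4.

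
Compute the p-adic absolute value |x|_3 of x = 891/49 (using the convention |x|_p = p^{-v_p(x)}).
|891/49|_3 = 1/81

Step 1 — compute v_3(x) by factoring powers of 3 out of the numerator and denominator: v_3(891/49) = 4. Step 2 — apply |x|_p = p^{-v_p(x)} = 3^{-4} = 1/81.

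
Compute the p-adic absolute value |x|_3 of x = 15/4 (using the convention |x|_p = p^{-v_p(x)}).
|15/4|_3 = 1/3

Step 1 — compute v_3(x) by factoring powers of 3 out of the numerator and denominator: v_3(15/4) = 1. Step 2 — apply |x|_p = p^{-v_p(x)} = 3^{-1} = 1/3.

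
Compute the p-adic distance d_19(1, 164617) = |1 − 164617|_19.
d_19(1, 164617) = 1/6859

Step 1 — x − y = 1 − 164617 = -164616. Step 2 — v_19(-164616) = 3 (factor: -164616 = −(19^3 · 24); the sign does not affect v_p). Step 3 — |x − y|_19 = 19^{-3} = 1/6859.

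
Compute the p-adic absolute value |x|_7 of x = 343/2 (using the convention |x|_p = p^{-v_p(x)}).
|343/2|_7 = 1/343

Step 1 — compute v_7(x) by factoring powers of 7 out of the numerator and denominator: v_7(343/2) = 3. Step 2 — apply |x|_p = p^{-v_p(x)} = 7^{-3} = 1/343.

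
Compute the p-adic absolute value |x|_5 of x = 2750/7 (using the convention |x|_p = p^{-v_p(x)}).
|2750/7|_5 = 1/125

Step 1 — compute v_5(x) by factoring powers of 5 out of the numerator and denominator: v_5(2750/7) = 3. Step 2 — apply |x|_p = p^{-v_p(x)} = 5^{-3} = 1/125.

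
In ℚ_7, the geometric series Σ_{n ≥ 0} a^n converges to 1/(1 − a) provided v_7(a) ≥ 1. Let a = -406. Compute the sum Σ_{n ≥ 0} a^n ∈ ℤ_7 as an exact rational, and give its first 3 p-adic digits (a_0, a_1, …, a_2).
Σ a^n = 1/(1 − a) = 1/407;  first 3 digits = (1, 5, 2)

v_7(a) = 1 ≥ 1, so the series converges in ℤ_7 to 1/(1 − a) = 1/(1 − (-406)) = 1/407. Expand this rational in ℤ_7: compute digits iteratively via d_i = x_i mod 7, x_{i+1} = (x_i − d_i)/7. The first 3 digits are (1, 5, 2).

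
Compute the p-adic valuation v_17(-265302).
v_17(-265302) = 3

v_17(n) is the largest exponent k such that 17^k divides n. Factor out: -265302 = -17^3 · 54. (Sign doesn't affect v_p.) So v_17(-265302) = 3.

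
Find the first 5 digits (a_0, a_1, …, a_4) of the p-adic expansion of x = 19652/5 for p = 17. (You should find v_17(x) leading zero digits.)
(a_0, …, a_4) = (0, 0, 0, 11, 13)

v_17(19652/5) = 3, so a_0 = ... = a_2 = 0. Factor out: x = 17^3 · u with u = 4/5 a unit in ℤ_17. Expand u iteratively via a_{v+i} = u_i mod 17, u_{i+1} = (u_i − a_{v+i})/17:
  u_0 = 4/5;  a_3 = 11;  u_1 = (u_0 − 11)/17 = -3/5
  u_1 = -3/5;  a_4 = 13;  u_2 = (u_1 − 13)/17 = -4/5
Digits: (0, 0, 0, 11, 13).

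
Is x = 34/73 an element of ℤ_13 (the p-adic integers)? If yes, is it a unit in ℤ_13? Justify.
x ∈ ℤ_13^× (unit); v_13(x) = 0

ℤ_13 = {x ∈ ℚ_13 : v_13(x) ≥ 0} and ℤ_13^× = {x ∈ ℤ_13 : v_13(x) = 0}. Here v_13(34/73) = v_13(num) − v_13(den) = 0; compare against these criteria.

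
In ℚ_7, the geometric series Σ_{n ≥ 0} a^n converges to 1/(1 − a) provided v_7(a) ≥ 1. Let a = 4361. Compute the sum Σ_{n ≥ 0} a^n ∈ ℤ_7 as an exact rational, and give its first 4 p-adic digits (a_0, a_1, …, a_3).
Σ a^n = 1/(1 − a) = -1/4360;  first 4 digits = (1, 0, 5, 5)

v_7(a) = 2 ≥ 1, so the series converges in ℤ_7 to 1/(1 − a) = 1/(1 − 4361) = -1/4360. Expand this rational in ℤ_7: compute digits iteratively via d_i = x_i mod 7, x_{i+1} = (x_i − d_i)/7. The first 4 digits are (1, 0, 5, 5).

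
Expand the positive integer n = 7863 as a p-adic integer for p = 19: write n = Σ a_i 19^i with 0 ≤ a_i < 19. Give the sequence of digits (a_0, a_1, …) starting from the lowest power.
(a_0, a_1, …) = (16, 14, 2, 1)

Repeated division by 19 gives the digits low-to-high: 7863 = 16 + 14·19^1 + 2·19^2 + 1·19^3. Digit sequence: (16, 14, 2, 1).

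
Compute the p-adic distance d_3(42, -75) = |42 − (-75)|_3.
d_3(42, -75) = 1/9

Step 1 — x − y = 42 − (-75) = 117. Step 2 — v_3(117) = 2 (factor: 117 = (3^2 · 13); the sign does not affect v_p). Step 3 — |x − y|_3 = 3^{-2} = 1/9.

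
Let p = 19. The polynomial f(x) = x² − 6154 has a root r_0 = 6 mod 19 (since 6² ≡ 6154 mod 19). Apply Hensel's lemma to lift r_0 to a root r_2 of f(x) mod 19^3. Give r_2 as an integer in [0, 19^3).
r_2 = 2020 (mod 6859)

Hensel's recurrence: r_{i+1} = r_i − f(r_i)·(f′(r_i))^{-1} mod 19^{i+2}, with f′(x) = 2x. Iterate:
  r_0 = 6 (mod 19)
  r_1 = 215 (mod 361)
  r_2 = 2020 (mod 6859)
Final: r_2 = 2020, and one checks f(r_2) ≡ 0 mod 19^3.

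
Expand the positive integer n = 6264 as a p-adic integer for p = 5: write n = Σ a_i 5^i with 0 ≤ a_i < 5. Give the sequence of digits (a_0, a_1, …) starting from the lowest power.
(a_0, a_1, …) = (4, 2, 0, 0, 0, 2)

Repeated division by 5 gives the digits low-to-high: 6264 = 4 + 2·5^1 + 2·5^5. Digit sequence: (4, 2, 0, 0, 0, 2).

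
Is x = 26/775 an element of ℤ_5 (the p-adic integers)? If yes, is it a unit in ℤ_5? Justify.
x ∉ ℤ_5 (v_5(x) = -2 < 0)

ℤ_5 = {x ∈ ℚ_5 : v_5(x) ≥ 0} and ℤ_5^× = {x ∈ ℤ_5 : v_5(x) = 0}. Here v_5(26/775) = v_5(num) − v_5(den) = -2; compare against these criteria.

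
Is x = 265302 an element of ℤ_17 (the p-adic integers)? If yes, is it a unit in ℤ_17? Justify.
x ∈ ℤ_17 but not a unit; v_17(x) = 3 > 0

ℤ_17 = {x ∈ ℚ_17 : v_17(x) ≥ 0} and ℤ_17^× = {x ∈ ℤ_17 : v_17(x) = 0}. Here v_17(265302) = v_17(num) − v_17(den) = 3; compare against these criteria.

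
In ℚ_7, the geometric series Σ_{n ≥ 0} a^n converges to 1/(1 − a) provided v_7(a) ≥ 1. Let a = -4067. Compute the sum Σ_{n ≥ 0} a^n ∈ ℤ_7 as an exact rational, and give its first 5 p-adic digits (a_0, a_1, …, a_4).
Σ a^n = 1/(1 − a) = 1/4068;  first 5 digits = (1, 0, 1, 2, 6)

v_7(a) = 2 ≥ 1, so the series converges in ℤ_7 to 1/(1 − a) = 1/(1 − (-4067)) = 1/4068. Expand this rational in ℤ_7: compute digits iteratively via d_i = x_i mod 7, x_{i+1} = (x_i − d_i)/7. The first 5 digits are (1, 0, 1, 2, 6).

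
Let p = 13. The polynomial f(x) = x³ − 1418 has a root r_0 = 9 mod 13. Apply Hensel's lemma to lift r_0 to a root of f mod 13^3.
r_2 = 2076 (mod 2197)

Hensel: r_{i+1} = r_i − f(r_i)/f′(r_i) mod 13^{i+2}, where f′(x) = 3x². Iterate:
  r_0 = 9 (mod 13)
  r_1 = 48 (mod 169)
  r_2 = 2076 (mod 2197)
Final: r = 2076 with f(r) ≡ 0 mod 13^3.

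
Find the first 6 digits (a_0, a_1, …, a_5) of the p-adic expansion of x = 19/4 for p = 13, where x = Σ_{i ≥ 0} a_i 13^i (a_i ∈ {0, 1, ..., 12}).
(a_0, …, a_5) = (8, 3, 3, 3, 3, 3)

v_13(19/4) = 0 (numerator and denominator both coprime to 13), so x ∈ ℤ_13^×. Compute digits iteratively via a_i = x_i mod 13, x_{i+1} = (x_i − a_i)/13, with x_0 = x:
  x_0 = 19/4;  a_0 = 8;  x_1 = (x_0 − 8)/13 = -1/4
  x_1 = -1/4;  a_1 = 3;  x_2 = (x_1 − 3)/13 = -1/4
  x_2 = -1/4;  a_2 = 3;  x_3 = (x_2 − 3)/13 = -1/4
  x_3 = -1/4;  a_3 = 3;  x_4 = (x_3 − 3)/13 = -1/4
  x_4 = -1/4;  a_4 = 3;  x_5 = (x_4 − 3)/13 = -1/4
  x_5 = -1/4;  a_5 = 3;  x_6 = (x_5 − 3)/13 = -1/4
Digits: (8, 3, 3, 3, 3, 3).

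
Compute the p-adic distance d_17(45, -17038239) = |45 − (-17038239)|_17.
d_17(45, -17038239) = 1/1419857

Step 1 — x − y = 45 − (-17038239) = 17038284. Step 2 — v_17(17038284) = 5 (factor: 17038284 = (17^5 · 12); the sign does not affect v_p). Step 3 — |x − y|_17 = 17^{-5} = 1/1419857.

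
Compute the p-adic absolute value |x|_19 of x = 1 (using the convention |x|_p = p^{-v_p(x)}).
|1|_19 = 1

Step 1 — compute v_19(x) by factoring powers of 19 out of the numerator and denominator: v_19(1) = 0. Step 2 — apply |x|_p = p^{-v_p(x)} = 19^{0} = 1.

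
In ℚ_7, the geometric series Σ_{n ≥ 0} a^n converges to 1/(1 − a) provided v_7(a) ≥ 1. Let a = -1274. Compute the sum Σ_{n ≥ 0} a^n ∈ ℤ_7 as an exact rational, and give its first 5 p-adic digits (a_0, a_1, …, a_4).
Σ a^n = 1/(1 − a) = 1/1275;  first 5 digits = (1, 0, 2, 3, 3)

v_7(a) = 2 ≥ 1, so the series converges in ℤ_7 to 1/(1 − a) = 1/(1 − (-1274)) = 1/1275. Expand this rational in ℤ_7: compute digits iteratively via d_i = x_i mod 7, x_{i+1} = (x_i − d_i)/7. The first 5 digits are (1, 0, 2, 3, 3).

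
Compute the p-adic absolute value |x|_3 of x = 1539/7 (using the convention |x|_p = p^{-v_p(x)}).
|1539/7|_3 = 1/81

Step 1 — compute v_3(x) by factoring powers of 3 out of the numerator and denominator: v_3(1539/7) = 4. Step 2 — apply |x|_p = p^{-v_p(x)} = 3^{-4} = 1/81.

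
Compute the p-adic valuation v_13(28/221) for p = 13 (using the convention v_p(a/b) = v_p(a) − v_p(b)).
v_13(28/221) = -1

Factor powers of 13 from the numerator and denominator of the reduced fraction: 28 = 13^0 · 28 and 221 = 13^1 · 17. Apply v_p(a/b) = v_p(a) − v_p(b): v_13(28/221) = 0 − 1 = -1.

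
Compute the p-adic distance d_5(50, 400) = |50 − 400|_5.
d_5(50, 400) = 1/25

Step 1 — x − y = 50 − 400 = -350. Step 2 — v_5(-350) = 2 (factor: -350 = −(5^2 · 14); the sign does not affect v_p). Step 3 — |x − y|_5 = 5^{-2} = 1/25.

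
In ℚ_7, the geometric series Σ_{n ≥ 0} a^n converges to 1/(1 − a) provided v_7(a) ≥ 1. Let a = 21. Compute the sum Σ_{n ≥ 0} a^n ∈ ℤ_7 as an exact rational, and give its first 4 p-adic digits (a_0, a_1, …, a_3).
Σ a^n = 1/(1 − a) = -1/20;  first 4 digits = (1, 3, 2, 0)

v_7(a) = 1 ≥ 1, so the series converges in ℤ_7 to 1/(1 − a) = 1/(1 − 21) = -1/20. Expand this rational in ℤ_7: compute digits iteratively via d_i = x_i mod 7, x_{i+1} = (x_i − d_i)/7. The first 4 digits are (1, 3, 2, 0).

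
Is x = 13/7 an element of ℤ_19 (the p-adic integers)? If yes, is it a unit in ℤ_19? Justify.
x ∈ ℤ_19^× (unit); v_19(x) = 0

ℤ_19 = {x ∈ ℚ_19 : v_19(x) ≥ 0} and ℤ_19^× = {x ∈ ℤ_19 : v_19(x) = 0}. Here v_19(13/7) = v_19(num) − v_19(den) = 0; compare against these criteria.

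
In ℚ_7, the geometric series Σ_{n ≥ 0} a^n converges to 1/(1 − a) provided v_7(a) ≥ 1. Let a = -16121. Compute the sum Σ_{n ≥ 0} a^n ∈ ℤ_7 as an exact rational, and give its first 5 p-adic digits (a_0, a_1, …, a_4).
Σ a^n = 1/(1 − a) = 1/16122;  first 5 digits = (1, 0, 0, 2, 0)

v_7(a) = 3 ≥ 1, so the series converges in ℤ_7 to 1/(1 − a) = 1/(1 − (-16121)) = 1/16122. Expand this rational in ℤ_7: compute digits iteratively via d_i = x_i mod 7, x_{i+1} = (x_i − d_i)/7. The first 5 digits are (1, 0, 0, 2, 0).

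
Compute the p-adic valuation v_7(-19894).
v_7(-19894) = 3

v_7(n) is the largest exponent k such that 7^k divides n. Factor out: -19894 = -7^3 · 58. (Sign doesn't affect v_p.) So v_7(-19894) = 3.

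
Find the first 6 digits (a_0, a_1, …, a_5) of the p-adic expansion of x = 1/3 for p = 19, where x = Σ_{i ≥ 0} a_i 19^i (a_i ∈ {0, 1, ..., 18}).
(a_0, …, a_5) = (13, 12, 12, 12, 12, 12)

v_19(1/3) = 0 (numerator and denominator both coprime to 19), so x ∈ ℤ_19^×. Compute digits iteratively via a_i = x_i mod 19, x_{i+1} = (x_i − a_i)/19, with x_0 = x:
  x_0 = 1/3;  a_0 = 13;  x_1 = (x_0 − 13)/19 = -2/3
  x_1 = -2/3;  a_1 = 12;  x_2 = (x_1 − 12)/19 = -2/3
  x_2 = -2/3;  a_2 = 12;  x_3 = (x_2 − 12)/19 = -2/3
  x_3 = -2/3;  a_3 = 12;  x_4 = (x_3 − 12)/19 = -2/3
  x_4 = -2/3;  a_4 = 12;  x_5 = (x_4 − 12)/19 = -2/3
  x_5 = -2/3;  a_5 = 12;  x_6 = (x_5 − 12)/19 = -2/3
Digits: (13, 12, 12, 12, 12, 12).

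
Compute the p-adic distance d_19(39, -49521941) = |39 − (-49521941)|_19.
d_19(39, -49521941) = 1/2476099

Step 1 — x − y = 39 − (-49521941) = 49521980. Step 2 — v_19(49521980) = 5 (factor: 49521980 = (19^5 · 20); the sign does not affect v_p). Step 3 — |x − y|_19 = 19^{-5} = 1/2476099.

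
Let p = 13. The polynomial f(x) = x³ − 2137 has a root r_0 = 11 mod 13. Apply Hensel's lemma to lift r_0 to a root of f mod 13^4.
r_3 = 26245 (mod 28561)

Hensel: r_{i+1} = r_i − f(r_i)/f′(r_i) mod 13^{i+2}, where f′(x) = 3x². Iterate:
  r_0 = 11 (mod 13)
  r_1 = 50 (mod 169)
  r_2 = 2078 (mod 2197)
  r_3 = 26245 (mod 28561)
Final: r = 26245 with f(r) ≡ 0 mod 13^4.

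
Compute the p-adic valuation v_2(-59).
v_2(-59) = 0

v_2(n) is the largest exponent k such that 2^k divides n. Factor out: -59 = -2^0 · 59. (Sign doesn't affect v_p.) So v_2(-59) = 0.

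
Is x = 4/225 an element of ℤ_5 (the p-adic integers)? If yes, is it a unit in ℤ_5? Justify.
x ∉ ℤ_5 (v_5(x) = -2 < 0)

ℤ_5 = {x ∈ ℚ_5 : v_5(x) ≥ 0} and ℤ_5^× = {x ∈ ℤ_5 : v_5(x) = 0}. Here v_5(4/225) = v_5(num) − v_5(den) = -2; compare against these criteria.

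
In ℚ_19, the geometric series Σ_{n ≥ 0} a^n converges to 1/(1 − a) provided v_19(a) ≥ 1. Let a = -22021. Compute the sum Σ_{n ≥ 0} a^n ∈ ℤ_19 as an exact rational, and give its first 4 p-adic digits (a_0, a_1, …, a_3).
Σ a^n = 1/(1 − a) = 1/22022;  first 4 digits = (1, 0, 15, 15)

v_19(a) = 2 ≥ 1, so the series converges in ℤ_19 to 1/(1 − a) = 1/(1 − (-22021)) = 1/22022. Expand this rational in ℤ_19: compute digits iteratively via d_i = x_i mod 19, x_{i+1} = (x_i − d_i)/19. The first 4 digits are (1, 0, 15, 15).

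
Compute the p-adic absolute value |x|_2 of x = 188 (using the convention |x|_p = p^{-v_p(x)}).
|188|_2 = 1/4

Step 1 — compute v_2(x) by factoring powers of 2 out of the numerator and denominator: v_2(188) = 2. Step 2 — apply |x|_p = p^{-v_p(x)} = 2^{-2} = 1/4.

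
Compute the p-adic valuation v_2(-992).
v_2(-992) = 5

v_2(n) is the largest exponent k such that 2^k divides n. Factor out: -992 = -2^5 · 31. (Sign doesn't affect v_p.) So v_2(-992) = 5.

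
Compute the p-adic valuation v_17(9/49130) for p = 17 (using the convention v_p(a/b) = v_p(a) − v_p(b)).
v_17(9/49130) = -3

Factor powers of 17 from the numerator and denominator of the reduced fraction: 9 = 17^0 · 9 and 49130 = 17^3 · 10. Apply v_p(a/b) = v_p(a) − v_p(b): v_17(9/49130) = 0 − 3 = -3.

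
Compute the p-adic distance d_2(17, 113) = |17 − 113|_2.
d_2(17, 113) = 1/32

Step 1 — x − y = 17 − 113 = -96. Step 2 — v_2(-96) = 5 (factor: -96 = −(2^5 · 3); the sign does not affect v_p). Step 3 — |x − y|_2 = 2^{-5} = 1/32.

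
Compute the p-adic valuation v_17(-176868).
v_17(-176868) = 3

v_17(n) is the largest exponent k such that 17^k divides n. Factor out: -176868 = -17^3 · 36. (Sign doesn't affect v_p.) So v_17(-176868) = 3.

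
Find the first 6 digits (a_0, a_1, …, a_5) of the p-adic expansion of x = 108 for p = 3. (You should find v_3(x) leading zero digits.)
(a_0, …, a_5) = (0, 0, 0, 1, 1, 0)

v_3(108) = 3, so a_0 = ... = a_2 = 0. Factor out: x = 3^3 · u with u = 4 a unit in ℤ_3. Expand u iteratively via a_{v+i} = u_i mod 3, u_{i+1} = (u_i − a_{v+i})/3:
  u_0 = 4;  a_3 = 1;  u_1 = (u_0 − 1)/3 = 1
  u_1 = 1;  a_4 = 1;  u_2 = (u_1 − 1)/3 = 0
  u_2 = 0;  a_5 = 0;  u_3 = (u_2 − 0)/3 = 0
Digits: (0, 0, 0, 1, 1, 0).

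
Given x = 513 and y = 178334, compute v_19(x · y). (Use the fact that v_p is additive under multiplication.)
v_19(91485342) = 4

v_p(x) = 1 (factor: 513 = 19^1 · 27); v_p(y) = 3 (factor: 178334 = 19^3 · 26). Additivity: v_p(xy) = v_p(x) + v_p(y) = 1 + 3 = 4. (Direct check: xy = 91485342 = 19^4 · (702).)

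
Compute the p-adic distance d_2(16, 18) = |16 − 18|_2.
d_2(16, 18) = 1/2

Step 1 — x − y = 16 − 18 = -2. Step 2 — v_2(-2) = 1 (factor: -2 = −(2^1 · 1); the sign does not affect v_p). Step 3 — |x − y|_2 = 2^{-1} = 1/2.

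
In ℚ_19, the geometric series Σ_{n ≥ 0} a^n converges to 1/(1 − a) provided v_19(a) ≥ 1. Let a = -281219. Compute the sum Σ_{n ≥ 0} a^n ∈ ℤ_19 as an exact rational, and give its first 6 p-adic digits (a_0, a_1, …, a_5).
Σ a^n = 1/(1 − a) = 1/281220;  first 6 digits = (1, 0, 0, 16, 16, 18)

v_19(a) = 3 ≥ 1, so the series converges in ℤ_19 to 1/(1 − a) = 1/(1 − (-281219)) = 1/281220. Expand this rational in ℤ_19: compute digits iteratively via d_i = x_i mod 19, x_{i+1} = (x_i − d_i)/19. The first 6 digits are (1, 0, 0, 16, 16, 18).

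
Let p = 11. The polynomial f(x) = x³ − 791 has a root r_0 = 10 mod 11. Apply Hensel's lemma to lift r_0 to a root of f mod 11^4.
r_3 = 4740 (mod 14641)

Hensel: r_{i+1} = r_i − f(r_i)/f′(r_i) mod 11^{i+2}, where f′(x) = 3x². Iterate:
  r_0 = 10 (mod 11)
  r_1 = 21 (mod 121)
  r_2 = 747 (mod 1331)
  r_3 = 4740 (mod 14641)
Final: r = 4740 with f(r) ≡ 0 mod 11^4.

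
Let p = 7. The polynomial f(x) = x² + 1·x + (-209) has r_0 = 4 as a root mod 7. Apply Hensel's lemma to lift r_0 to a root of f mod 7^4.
r_3 = 1005 (mod 2401)

Hensel: r_{i+1} = r_i − f(r_i)·(f′(r_i))^{-1} mod 7^{i+2}, f′(x) = 2x + 1. Iterate:
  r_0 = 4 (mod 7)
  r_1 = 25 (mod 49)
  r_2 = 319 (mod 343)
  r_3 = 1005 (mod 2401)
Final: r = 1005 satisfies f(r) ≡ 0 mod 7^4.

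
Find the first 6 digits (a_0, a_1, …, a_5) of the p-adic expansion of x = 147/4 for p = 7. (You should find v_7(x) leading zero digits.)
(a_0, …, a_5) = (0, 0, 6, 1, 5, 1)

v_7(147/4) = 2, so a_0 = ... = a_1 = 0. Factor out: x = 7^2 · u with u = 3/4 a unit in ℤ_7. Expand u iteratively via a_{v+i} = u_i mod 7, u_{i+1} = (u_i − a_{v+i})/7:
  u_0 = 3/4;  a_2 = 6;  u_1 = (u_0 − 6)/7 = -3/4
  u_1 = -3/4;  a_3 = 1;  u_2 = (u_1 − 1)/7 = -1/4
  u_2 = -1/4;  a_4 = 5;  u_3 = (u_2 − 5)/7 = -3/4
  u_3 = -3/4;  a_5 = 1;  u_4 = (u_3 − 1)/7 = -1/4
Digits: (0, 0, 6, 1, 5, 1).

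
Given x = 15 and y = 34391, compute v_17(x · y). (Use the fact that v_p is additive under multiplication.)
v_17(515865) = 3

v_p(x) = 0 (factor: 15 = 17^0 · 15); v_p(y) = 3 (factor: 34391 = 17^3 · 7). Additivity: v_p(xy) = v_p(x) + v_p(y) = 0 + 3 = 3. (Direct check: xy = 515865 = 17^3 · (105).)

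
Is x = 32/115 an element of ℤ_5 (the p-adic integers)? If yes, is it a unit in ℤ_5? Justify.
x ∉ ℤ_5 (v_5(x) = -1 < 0)

ℤ_5 = {x ∈ ℚ_5 : v_5(x) ≥ 0} and ℤ_5^× = {x ∈ ℤ_5 : v_5(x) = 0}. Here v_5(32/115) = v_5(num) − v_5(den) = -1; compare against these criteria.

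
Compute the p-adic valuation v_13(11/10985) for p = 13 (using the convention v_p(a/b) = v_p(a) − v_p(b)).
v_13(11/10985) = -3

Factor powers of 13 from the numerator and denominator of the reduced fraction: 11 = 13^0 · 11 and 10985 = 13^3 · 5. Apply v_p(a/b) = v_p(a) − v_p(b): v_13(11/10985) = 0 − 3 = -3.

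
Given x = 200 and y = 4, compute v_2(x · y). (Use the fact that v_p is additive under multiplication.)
v_2(800) = 5

v_p(x) = 3 (factor: 200 = 2^3 · 25); v_p(y) = 2 (factor: 4 = 2^2 · 1). Additivity: v_p(xy) = v_p(x) + v_p(y) = 3 + 2 = 5. (Direct check: xy = 800 = 2^5 · (25).)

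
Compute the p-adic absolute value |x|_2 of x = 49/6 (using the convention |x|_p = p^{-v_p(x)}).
|49/6|_2 = 2

Step 1 — compute v_2(x) by factoring powers of 2 out of the numerator and denominator: v_2(49/6) = -1. Step 2 — apply |x|_p = p^{-v_p(x)} = 2^{1} = 2.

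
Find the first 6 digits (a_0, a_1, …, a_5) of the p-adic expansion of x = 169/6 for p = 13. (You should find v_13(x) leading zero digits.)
(a_0, …, a_5) = (0, 0, 11, 10, 10, 10)

v_13(169/6) = 2, so a_0 = ... = a_1 = 0. Factor out: x = 13^2 · u with u = 1/6 a unit in ℤ_13. Expand u iteratively via a_{v+i} = u_i mod 13, u_{i+1} = (u_i − a_{v+i})/13:
  u_0 = 1/6;  a_2 = 11;  u_1 = (u_0 − 11)/13 = -5/6
  u_1 = -5/6;  a_3 = 10;  u_2 = (u_1 − 10)/13 = -5/6
  u_2 = -5/6;  a_4 = 10;  u_3 = (u_2 − 10)/13 = -5/6
  u_3 = -5/6;  a_5 = 10;  u_4 = (u_3 − 10)/13 = -5/6
Digits: (0, 0, 11, 10, 10, 10).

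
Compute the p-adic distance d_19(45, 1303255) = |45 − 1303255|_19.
d_19(45, 1303255) = 1/130321

Step 1 — x − y = 45 − 1303255 = -1303210. Step 2 — v_19(-1303210) = 4 (factor: -1303210 = −(19^4 · 10); the sign does not affect v_p). Step 3 — |x − y|_19 = 19^{-4} = 1/130321.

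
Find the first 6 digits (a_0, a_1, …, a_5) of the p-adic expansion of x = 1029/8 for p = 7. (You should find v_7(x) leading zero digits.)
(a_0, …, a_5) = (0, 0, 0, 3, 4, 2)

v_7(1029/8) = 3, so a_0 = ... = a_2 = 0. Factor out: x = 7^3 · u with u = 3/8 a unit in ℤ_7. Expand u iteratively via a_{v+i} = u_i mod 7, u_{i+1} = (u_i − a_{v+i})/7:
  u_0 = 3/8;  a_3 = 3;  u_1 = (u_0 − 3)/7 = -3/8
  u_1 = -3/8;  a_4 = 4;  u_2 = (u_1 − 4)/7 = -5/8
  u_2 = -5/8;  a_5 = 2;  u_3 = (u_2 − 2)/7 = -3/8
Digits: (0, 0, 0, 3, 4, 2).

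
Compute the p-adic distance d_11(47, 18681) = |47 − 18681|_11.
d_11(47, 18681) = 1/1331

Step 1 — x − y = 47 − 18681 = -18634. Step 2 — v_11(-18634) = 3 (factor: -18634 = −(11^3 · 14); the sign does not affect v_p). Step 3 — |x − y|_11 = 11^{-3} = 1/1331.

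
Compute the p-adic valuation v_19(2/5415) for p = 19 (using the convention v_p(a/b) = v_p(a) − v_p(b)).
v_19(2/5415) = -2

Factor powers of 19 from the numerator and denominator of the reduced fraction: 2 = 19^0 · 2 and 5415 = 19^2 · 15. Apply v_p(a/b) = v_p(a) − v_p(b): v_19(2/5415) = 0 − 2 = -2.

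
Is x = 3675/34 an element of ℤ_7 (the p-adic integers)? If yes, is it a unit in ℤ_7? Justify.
x ∈ ℤ_7 but not a unit; v_7(x) = 2 > 0

ℤ_7 = {x ∈ ℚ_7 : v_7(x) ≥ 0} and ℤ_7^× = {x ∈ ℤ_7 : v_7(x) = 0}. Here v_7(3675/34) = v_7(num) − v_7(den) = 2; compare against these criteria.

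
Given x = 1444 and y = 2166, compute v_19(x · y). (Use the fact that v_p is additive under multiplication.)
v_19(3127704) = 4

v_p(x) = 2 (factor: 1444 = 19^2 · 4); v_p(y) = 2 (factor: 2166 = 19^2 · 6). Additivity: v_p(xy) = v_p(x) + v_p(y) = 2 + 2 = 4. (Direct check: xy = 3127704 = 19^4 · (24).)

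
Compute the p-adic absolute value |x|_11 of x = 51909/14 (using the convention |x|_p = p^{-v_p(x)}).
|51909/14|_11 = 1/1331

Step 1 — compute v_11(x) by factoring powers of 11 out of the numerator and denominator: v_11(51909/14) = 3. Step 2 — apply |x|_p = p^{-v_p(x)} = 11^{-3} = 1/1331.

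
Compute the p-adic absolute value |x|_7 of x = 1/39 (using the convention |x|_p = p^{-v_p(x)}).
|1/39|_7 = 1

Step 1 — compute v_7(x) by factoring powers of 7 out of the numerator and denominator: v_7(1/39) = 0. Step 2 — apply |x|_p = p^{-v_p(x)} = 7^{0} = 1.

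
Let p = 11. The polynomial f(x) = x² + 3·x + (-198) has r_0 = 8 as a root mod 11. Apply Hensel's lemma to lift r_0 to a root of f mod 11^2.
r_1 = 52 (mod 121)

Hensel: r_{i+1} = r_i − f(r_i)·(f′(r_i))^{-1} mod 11^{i+2}, f′(x) = 2x + 3. Iterate:
  r_0 = 8 (mod 11)
  r_1 = 52 (mod 121)
Final: r = 52 satisfies f(r) ≡ 0 mod 11^2.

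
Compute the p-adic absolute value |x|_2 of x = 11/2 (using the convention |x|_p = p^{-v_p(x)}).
|11/2|_2 = 2

Step 1 — compute v_2(x) by factoring powers of 2 out of the numerator and denominator: v_2(11/2) = -1. Step 2 — apply |x|_p = p^{-v_p(x)} = 2^{1} = 2.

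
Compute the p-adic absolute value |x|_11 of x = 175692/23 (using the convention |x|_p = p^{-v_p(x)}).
|175692/23|_11 = 1/14641

Step 1 — compute v_11(x) by factoring powers of 11 out of the numerator and denominator: v_11(175692/23) = 4. Step 2 — apply |x|_p = p^{-v_p(x)} = 11^{-4} = 1/14641.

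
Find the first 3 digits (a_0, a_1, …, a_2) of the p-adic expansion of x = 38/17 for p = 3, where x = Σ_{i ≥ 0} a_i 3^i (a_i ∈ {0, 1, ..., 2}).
(a_0, …, a_2) = (1, 2, 0)

v_3(38/17) = 0 (numerator and denominator both coprime to 3), so x ∈ ℤ_3^×. Compute digits iteratively via a_i = x_i mod 3, x_{i+1} = (x_i − a_i)/3, with x_0 = x:
  x_0 = 38/17;  a_0 = 1;  x_1 = (x_0 − 1)/3 = 7/17
  x_1 = 7/17;  a_1 = 2;  x_2 = (x_1 − 2)/3 = -9/17
  x_2 = -9/17;  a_2 = 0;  x_3 = (x_2 − 0)/3 = -3/17
Digits: (1, 2, 0).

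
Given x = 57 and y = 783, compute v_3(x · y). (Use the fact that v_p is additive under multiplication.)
v_3(44631) = 4

v_p(x) = 1 (factor: 57 = 3^1 · 19); v_p(y) = 3 (factor: 783 = 3^3 · 29). Additivity: v_p(xy) = v_p(x) + v_p(y) = 1 + 3 = 4. (Direct check: xy = 44631 = 3^4 · (551).)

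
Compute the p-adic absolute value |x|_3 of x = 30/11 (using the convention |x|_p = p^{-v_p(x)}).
|30/11|_3 = 1/3

Step 1 — compute v_3(x) by factoring powers of 3 out of the numerator and denominator: v_3(30/11) = 1. Step 2 — apply |x|_p = p^{-v_p(x)} = 3^{-1} = 1/3.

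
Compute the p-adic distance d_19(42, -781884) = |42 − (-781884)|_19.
d_19(42, -781884) = 1/130321

Step 1 — x − y = 42 − (-781884) = 781926. Step 2 — v_19(781926) = 4 (factor: 781926 = (19^4 · 6); the sign does not affect v_p). Step 3 — |x − y|_19 = 19^{-4} = 1/130321.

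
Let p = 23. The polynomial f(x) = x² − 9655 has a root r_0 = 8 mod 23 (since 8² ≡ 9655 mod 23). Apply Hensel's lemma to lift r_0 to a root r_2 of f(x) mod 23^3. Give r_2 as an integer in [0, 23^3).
r_2 = 3550 (mod 12167)

Hensel's recurrence: r_{i+1} = r_i − f(r_i)·(f′(r_i))^{-1} mod 23^{i+2}, with f′(x) = 2x. Iterate:
  r_0 = 8 (mod 23)
  r_1 = 376 (mod 529)
  r_2 = 3550 (mod 12167)
Final: r_2 = 3550, and one checks f(r_2) ≡ 0 mod 23^3.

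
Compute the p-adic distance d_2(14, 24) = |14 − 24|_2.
d_2(14, 24) = 1/2

Step 1 — x − y = 14 − 24 = -10. Step 2 — v_2(-10) = 1 (factor: -10 = −(2^1 · 5); the sign does not affect v_p). Step 3 — |x − y|_2 = 2^{-1} = 1/2.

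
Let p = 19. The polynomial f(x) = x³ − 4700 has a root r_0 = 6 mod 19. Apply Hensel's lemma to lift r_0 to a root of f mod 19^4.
r_3 = 112733 (mod 130321)

Hensel: r_{i+1} = r_i − f(r_i)/f′(r_i) mod 19^{i+2}, where f′(x) = 3x². Iterate:
  r_0 = 6 (mod 19)
  r_1 = 101 (mod 361)
  r_2 = 2989 (mod 6859)
  r_3 = 112733 (mod 130321)
Final: r = 112733 with f(r) ≡ 0 mod 19^4.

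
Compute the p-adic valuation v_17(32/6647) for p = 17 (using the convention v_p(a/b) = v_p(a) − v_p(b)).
v_17(32/6647) = -2

Factor powers of 17 from the numerator and denominator of the reduced fraction: 32 = 17^0 · 32 and 6647 = 17^2 · 23. Apply v_p(a/b) = v_p(a) − v_p(b): v_17(32/6647) = 0 − 2 = -2.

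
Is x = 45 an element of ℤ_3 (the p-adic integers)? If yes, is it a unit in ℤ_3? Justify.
x ∈ ℤ_3 but not a unit; v_3(x) = 2 > 0

ℤ_3 = {x ∈ ℚ_3 : v_3(x) ≥ 0} and ℤ_3^× = {x ∈ ℤ_3 : v_3(x) = 0}. Here v_3(45) = v_3(num) − v_3(den) = 2; compare against these criteria.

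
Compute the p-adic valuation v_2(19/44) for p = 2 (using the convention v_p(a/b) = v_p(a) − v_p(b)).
v_2(19/44) = -2

Factor powers of 2 from the numerator and denominator of the reduced fraction: 19 = 2^0 · 19 and 44 = 2^2 · 11. Apply v_p(a/b) = v_p(a) − v_p(b): v_2(19/44) = 0 − 2 = -2.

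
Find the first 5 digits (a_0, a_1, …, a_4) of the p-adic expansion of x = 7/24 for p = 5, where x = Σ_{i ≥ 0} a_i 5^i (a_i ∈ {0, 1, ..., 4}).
(a_0, …, a_4) = (3, 3, 2, 3, 2)

v_5(7/24) = 0 (numerator and denominator both coprime to 5), so x ∈ ℤ_5^×. Compute digits iteratively via a_i = x_i mod 5, x_{i+1} = (x_i − a_i)/5, with x_0 = x:
  x_0 = 7/24;  a_0 = 3;  x_1 = (x_0 − 3)/5 = -13/24
  x_1 = -13/24;  a_1 = 3;  x_2 = (x_1 − 3)/5 = -17/24
  x_2 = -17/24;  a_2 = 2;  x_3 = (x_2 − 2)/5 = -13/24
  x_3 = -13/24;  a_3 = 3;  x_4 = (x_3 − 3)/5 = -17/24
  x_4 = -17/24;  a_4 = 2;  x_5 = (x_4 − 2)/5 = -13/24
Digits: (3, 3, 2, 3, 2).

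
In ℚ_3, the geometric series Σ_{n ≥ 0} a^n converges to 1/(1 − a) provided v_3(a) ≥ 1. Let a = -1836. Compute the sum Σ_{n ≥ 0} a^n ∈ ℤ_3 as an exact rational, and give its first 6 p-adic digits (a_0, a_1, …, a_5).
Σ a^n = 1/(1 − a) = 1/1837;  first 6 digits = (1, 0, 0, 1, 1, 1)

v_3(a) = 3 ≥ 1, so the series converges in ℤ_3 to 1/(1 − a) = 1/(1 − (-1836)) = 1/1837. Expand this rational in ℤ_3: compute digits iteratively via d_i = x_i mod 3, x_{i+1} = (x_i − d_i)/3. The first 6 digits are (1, 0, 0, 1, 1, 1).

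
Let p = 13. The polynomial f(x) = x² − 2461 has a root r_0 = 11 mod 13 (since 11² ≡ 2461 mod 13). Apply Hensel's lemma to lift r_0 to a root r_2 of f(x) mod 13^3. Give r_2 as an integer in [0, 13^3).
r_2 = 440 (mod 2197)

Hensel's recurrence: r_{i+1} = r_i − f(r_i)·(f′(r_i))^{-1} mod 13^{i+2}, with f′(x) = 2x. Iterate:
  r_0 = 11 (mod 13)
  r_1 = 102 (mod 169)
  r_2 = 440 (mod 2197)
Final: r_2 = 440, and one checks f(r_2) ≡ 0 mod 13^3.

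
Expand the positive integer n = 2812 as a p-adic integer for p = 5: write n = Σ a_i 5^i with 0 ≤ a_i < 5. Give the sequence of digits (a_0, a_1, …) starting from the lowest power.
(a_0, a_1, …) = (2, 2, 2, 2, 4)

Repeated division by 5 gives the digits low-to-high: 2812 = 2 + 2·5^1 + 2·5^2 + 2·5^3 + 4·5^4. Digit sequence: (2, 2, 2, 2, 4).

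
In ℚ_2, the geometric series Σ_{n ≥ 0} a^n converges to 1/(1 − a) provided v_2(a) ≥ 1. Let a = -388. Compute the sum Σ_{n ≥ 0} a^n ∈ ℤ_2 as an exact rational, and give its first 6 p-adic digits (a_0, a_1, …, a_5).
Σ a^n = 1/(1 − a) = 1/389;  first 6 digits = (1, 0, 1, 1, 0, 0)

v_2(a) = 2 ≥ 1, so the series converges in ℤ_2 to 1/(1 − a) = 1/(1 − (-388)) = 1/389. Expand this rational in ℤ_2: compute digits iteratively via d_i = x_i mod 2, x_{i+1} = (x_i − d_i)/2. The first 6 digits are (1, 0, 1, 1, 0, 0).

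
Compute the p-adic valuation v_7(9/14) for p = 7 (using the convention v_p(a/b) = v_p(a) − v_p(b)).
v_7(9/14) = -1

Factor powers of 7 from the numerator and denominator of the reduced fraction: 9 = 7^0 · 9 and 14 = 7^1 · 2. Apply v_p(a/b) = v_p(a) − v_p(b): v_7(9/14) = 0 − 1 = -1.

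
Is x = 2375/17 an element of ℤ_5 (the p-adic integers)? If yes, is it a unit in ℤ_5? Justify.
x ∈ ℤ_5 but not a unit; v_5(x) = 3 > 0

ℤ_5 = {x ∈ ℚ_5 : v_5(x) ≥ 0} and ℤ_5^× = {x ∈ ℤ_5 : v_5(x) = 0}. Here v_5(2375/17) = v_5(num) − v_5(den) = 3; compare against these criteria.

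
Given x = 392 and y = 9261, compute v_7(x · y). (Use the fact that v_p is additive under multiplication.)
v_7(3630312) = 5

v_p(x) = 2 (factor: 392 = 7^2 · 8); v_p(y) = 3 (factor: 9261 = 7^3 · 27). Additivity: v_p(xy) = v_p(x) + v_p(y) = 2 + 3 = 5. (Direct check: xy = 3630312 = 7^5 · (216).)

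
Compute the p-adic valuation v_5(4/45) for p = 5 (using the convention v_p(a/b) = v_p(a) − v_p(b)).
v_5(4/45) = -1

Factor powers of 5 from the numerator and denominator of the reduced fraction: 4 = 5^0 · 4 and 45 = 5^1 · 9. Apply v_p(a/b) = v_p(a) − v_p(b): v_5(4/45) = 0 − 1 = -1.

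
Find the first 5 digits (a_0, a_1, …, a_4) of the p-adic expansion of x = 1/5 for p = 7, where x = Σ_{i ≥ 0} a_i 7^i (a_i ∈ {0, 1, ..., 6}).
(a_0, …, a_4) = (3, 1, 4, 5, 2)

v_7(1/5) = 0 (numerator and denominator both coprime to 7), so x ∈ ℤ_7^×. Compute digits iteratively via a_i = x_i mod 7, x_{i+1} = (x_i − a_i)/7, with x_0 = x:
  x_0 = 1/5;  a_0 = 3;  x_1 = (x_0 − 3)/7 = -2/5
  x_1 = -2/5;  a_1 = 1;  x_2 = (x_1 − 1)/7 = -1/5
  x_2 = -1/5;  a_2 = 4;  x_3 = (x_2 − 4)/7 = -3/5
  x_3 = -3/5;  a_3 = 5;  x_4 = (x_3 − 5)/7 = -4/5
  x_4 = -4/5;  a_4 = 2;  x_5 = (x_4 − 2)/7 = -2/5
Digits: (3, 1, 4, 5, 2).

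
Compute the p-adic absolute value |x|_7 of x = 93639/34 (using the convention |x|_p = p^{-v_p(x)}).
|93639/34|_7 = 1/2401

Step 1 — compute v_7(x) by factoring powers of 7 out of the numerator and denominator: v_7(93639/34) = 4. Step 2 — apply |x|_p = p^{-v_p(x)} = 7^{-4} = 1/2401.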